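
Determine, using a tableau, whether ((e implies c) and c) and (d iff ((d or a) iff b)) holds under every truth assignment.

Not valid

Assume the negation and expand:
Initial set: {not (((e implies c) and c) and (d iff ((d or a) iff b)))}.
not (((e implies c) and c) and (d iff ((d or a) iff b))): β-rule — branch into not ((e implies c) and c)  //  not (d iff ((d or a) iff b)).
  branch 1 (add not ((e implies c) and c)):
    not ((e implies c) and c): β-rule — branch into not (e implies c)  //  not c.
      branch 1.1 (add not (e implies c)):
        not (e implies c): α-rule — add e, not c.
        ○ open, literals {c=false, e=true}.
      branch 1.2 (add not c):
        ○ open, literals {c=false}.
  branch 2 (add not (d iff ((d or a) iff b))):
    not (d iff ((d or a) iff b)): β-rule — branch into d, not ((d or a) iff b)  //  not d, ((d or a) iff b).
      branch 2.1 (add d, not ((d or a) iff b)):
        not ((d or a) iff b): β-rule — branch into (d or a), not b  //  not (d or a), b.
          branch 2.1.1 (add (d or a), not b):
            (d or a): β-rule — branch into d  //  a.
              branch 2.1.1.1 (add d):
                ○ open, literals {b=false, d=true}.
              branch 2.1.1.2 (add a):
                ○ open, literals {a=true, b=false, d=true}.
          branch 2.1.2 (add not (d or a), b):
            not (d or a): α-rule — add not d, not a.
            × closes — contains both d and not d.
      branch 2.2 (add not d, ((d or a) iff b)):
        ((d or a) iff b): β-rule — branch into (d or a), b  //  not (d or a), not b.
          branch 2.2.1 (add (d or a), b):
            (d or a): β-rule — branch into d  //  a.
              branch 2.2.1.1 (add d):
                × closes — contains both d and not d.
              branch 2.2.1.2 (add a):
                ○ open, literals {a=true, b=true, d=false}.
          branch 2.2.2 (add not (d or a), not b):
            not (d or a): α-rule — add not d, not a.
            ○ open, literals {a=false, b=false, d=false}.
2 branches closed, 6 open.
An open branch gives a countermodel: c=false, e=true (unmentioned atoms arbitrary); under it the original formula is false.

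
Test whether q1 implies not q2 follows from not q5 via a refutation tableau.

Initial set: {T not q5; F (q1 implies not q2)}.
F (q1 implies not q2): α-rule — add T q1, F not q2.
○ open, literals {q1=T, q2=T, q5=F}.
0 branches closed, 1 open.
An open branch gives a countermodel: q1=T, q2=T, q5=F (unmentioned atoms arbitrary); the premises hold there but the conclusion fails.

No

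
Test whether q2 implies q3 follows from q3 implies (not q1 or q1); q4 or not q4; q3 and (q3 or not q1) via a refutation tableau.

Yes

Initial set: {(q3 implies (not q1 or q1)); (q4 or not q4); (q3 and (q3 or not q1)); not (q2 implies q3)}.
(q3 and (q3 or not q1)): α-rule — add q3, (q3 or not q1).
not (q2 implies q3): α-rule — add q2, not q3.
× closes — contains both q3 and not q3.
All 1 branch closes.
Every branch closed, so the premises entail the conclusion.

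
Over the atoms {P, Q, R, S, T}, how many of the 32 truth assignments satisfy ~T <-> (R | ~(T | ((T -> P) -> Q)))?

Initial set: {(~T <-> (R | ~(T | ((T -> P) -> Q))))}.
(~T <-> (R | ~(T | ((T -> P) -> Q)))): β-rule — branch into ~T, (R | ~(T | ((T -> P) -> Q)))  //  ~~T, ~(R | ~(T | ((T -> P) -> Q))).
  branch 1 (add ~T, (R | ~(T | ((T -> P) -> Q)))):
    (R | ~(T | ((T -> P) -> Q))): β-rule — branch into R  //  ~(T | ((T -> P) -> Q)).
      branch 1.1 (add R):
        ○ open, literals {R=1, T=0}.
      branch 1.2 (add ~(T | ((T -> P) -> Q))):
        ~(T | ((T -> P) -> Q)): α-rule — add ~T, ~((T -> P) -> Q).
        ~((T -> P) -> Q): α-rule — add (T -> P), ~Q.
        (T -> P): β-rule — branch into ~T  //  P.
          branch 1.2.1 (add ~T):
            ○ open, literals {Q=0, T=0}.
          branch 1.2.2 (add P):
            ○ open, literals {P=1, Q=0, T=0}.
  branch 2 (add ~~T, ~(R | ~(T | ((T -> P) -> Q)))):
    ~(R | ~(T | ((T -> P) -> Q))): α-rule — add ~R, ~~(T | ((T -> P) -> Q)).
    ~~(T | ((T -> P) -> Q)): β-rule — branch into T  //  ((T -> P) -> Q).
      branch 2.1 (add T):
        ○ open, literals {R=0, T=1}.
      branch 2.2 (add ((T -> P) -> Q)):
        ((T -> P) -> Q): β-rule — branch into ~(T -> P)  //  Q.
          branch 2.2.1 (add ~(T -> P)):
            ~(T -> P): α-rule — add T, ~P.
            ○ open, literals {P=0, R=0, T=1}.
          branch 2.2.2 (add Q):
            ○ open, literals {Q=1, R=0, T=1}.
0 branches closed, 6 open.
Each open branch fixes some atoms; the unmentioned ones are free. Counting distinct full assignments: branch {R=1, T=0} (P, Q, S) contributes 8 new; branch {Q=0, T=0} (P, R, S) contributes 4 new; branch {P=1, Q=0, T=0} (R, S) contributes 0 new; branch {R=0, T=1} (P, Q, S) contributes 8 new; branch {P=0, R=0, T=1} (Q, S) contributes 0 new; branch {Q=1, R=0, T=1} (P, S) contributes 0 new. Total: 20.

20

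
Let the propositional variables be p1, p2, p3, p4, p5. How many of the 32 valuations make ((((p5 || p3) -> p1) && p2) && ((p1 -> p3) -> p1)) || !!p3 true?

20

Initial set: {T (((((p5 || p3) -> p1) && p2) && ((p1 -> p3) -> p1)) || !!p3)}.
T (((((p5 || p3) -> p1) && p2) && ((p1 -> p3) -> p1)) || !!p3): β-rule — branch into T ((((p5 || p3) -> p1) && p2) && ((p1 -> p3) -> p1))  //  T !!p3.
  branch 1 (add T ((((p5 || p3) -> p1) && p2) && ((p1 -> p3) -> p1))):
    T ((((p5 || p3) -> p1) && p2) && ((p1 -> p3) -> p1)): α-rule — add T (((p5 || p3) -> p1) && p2), T ((p1 -> p3) -> p1).
    T (((p5 || p3) -> p1) && p2): α-rule — add T ((p5 || p3) -> p1), T p2.
    T ((p1 -> p3) -> p1): β-rule — branch into F (p1 -> p3)  //  T p1.
      branch 1.1 (add F (p1 -> p3)):
        F (p1 -> p3): α-rule — add T p1, F p3.
        T ((p5 || p3) -> p1): β-rule — branch into F (p5 || p3)  //  T p1.
          branch 1.1.1 (add F (p5 || p3)):
            F (p5 || p3): α-rule — add F p5, F p3.
            ○ open, literals {p1=T, p2=T, p3=F, p5=F}.
          branch 1.1.2 (add T p1):
            ○ open, literals {p1=T, p2=T, p3=F}.
      branch 1.2 (add T p1):
        T ((p5 || p3) -> p1): β-rule — branch into F (p5 || p3)  //  T p1.
          branch 1.2.1 (add F (p5 || p3)):
            F (p5 || p3): α-rule — add F p5, F p3.
            ○ open, literals {p1=T, p2=T, p3=F, p5=F}.
          branch 1.2.2 (add T p1):
            ○ open, literals {p1=T, p2=T}.
  branch 2 (add T !!p3):
    T !!p3: drop double negation, giving T p3.
    ○ open, literals {p3=T}.
0 branches closed, 5 open.
Each open branch fixes some atoms; the unmentioned ones are free. Counting distinct full assignments: branch {p1=T, p2=T, p3=F, p5=F} (p4) contributes 2 new; branch {p1=T, p2=T, p3=F} (p4, p5) contributes 2 new; branch {p1=T, p2=T, p3=F, p5=F} (p4) contributes 0 new; branch {p1=T, p2=T} (p3, p4, p5) contributes 4 new; branch {p3=T} (p1, p2, p4, p5) contributes 12 new. Total: 20.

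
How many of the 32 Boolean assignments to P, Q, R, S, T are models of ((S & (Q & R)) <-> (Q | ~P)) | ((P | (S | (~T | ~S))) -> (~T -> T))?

Initial set: {(((S & (Q & R)) <-> (Q | ~P)) | ((P | (S | (~T | ~S))) -> (~T -> T)))}.
(((S & (Q & R)) <-> (Q | ~P)) | ((P | (S | (~T | ~S))) -> (~T -> T))): β-rule — branch into ((S & (Q & R)) <-> (Q | ~P))  //  ((P | (S | (~T | ~S))) -> (~T -> T)).
  branch 1 (add ((S & (Q & R)) <-> (Q | ~P))):
    ((S & (Q & R)) <-> (Q | ~P)): β-rule — branch into (S & (Q & R)), (Q | ~P)  //  ~(S & (Q & R)), ~(Q | ~P).
      branch 1.1 (add (S & (Q & R)), (Q | ~P)):
        (S & (Q & R)): α-rule — add S, (Q & R).
        (Q & R): α-rule — add Q, R.
        (Q | ~P): β-rule — branch into Q  //  ~P.
          branch 1.1.1 (add Q):
            ○ open, literals {Q=true, R=true, S=true}.
          branch 1.1.2 (add ~P):
            ○ open, literals {P=false, Q=true, R=true, S=true}.
      branch 1.2 (add ~(S & (Q & R)), ~(Q | ~P)):
        ~(Q | ~P): α-rule — add ~Q, ~~P.
        ~(S & (Q & R)): β-rule — branch into ~S  //  ~(Q & R).
          branch 1.2.1 (add ~S):
            ○ open, literals {P=true, Q=false, S=false}.
          branch 1.2.2 (add ~(Q & R)):
            ~(Q & R): β-rule — branch into ~Q  //  ~R.
              branch 1.2.2.1 (add ~Q):
                ○ open, literals {P=true, Q=false}.
              branch 1.2.2.2 (add ~R):
                ○ open, literals {P=true, Q=false, R=false}.
  branch 2 (add ((P | (S | (~T | ~S))) -> (~T -> T))):
    ((P | (S | (~T | ~S))) -> (~T -> T)): β-rule — branch into ~(P | (S | (~T | ~S)))  //  (~T -> T).
      branch 2.1 (add ~(P | (S | (~T | ~S)))):
        ~(P | (S | (~T | ~S))): α-rule — add ~P, ~(S | (~T | ~S)).
        ~(S | (~T | ~S)): α-rule — add ~S, ~(~T | ~S).
        ~(~T | ~S): α-rule — add ~~T, ~~S.
        × closes — contains both S and ~S.
      branch 2.2 (add (~T -> T)):
        (~T -> T): β-rule — branch into ~~T  //  T.
          branch 2.2.1 (add ~~T):
            ○ open, literals {T=true}.
          branch 2.2.2 (add T):
            ○ open, literals {T=true}.
1 branch closed, 7 open.
Each open branch fixes some atoms; the unmentioned ones are free. Counting distinct full assignments: branch {Q=true, R=true, S=true} (P, T) contributes 4 new; branch {P=false, Q=true, R=true, S=true} (T) contributes 0 new; branch {P=true, Q=false, S=false} (R, T) contributes 4 new; branch {P=true, Q=false} (R, S, T) contributes 4 new; branch {P=true, Q=false, R=false} (S, T) contributes 0 new; branch {T=true} (P, Q, R, S) contributes 10 new; branch {T=true} (P, Q, R, S) contributes 0 new. Total: 22.

22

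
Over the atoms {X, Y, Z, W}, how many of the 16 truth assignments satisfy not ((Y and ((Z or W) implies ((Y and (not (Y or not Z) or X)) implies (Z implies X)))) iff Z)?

Initial set: {not ((Y and ((Z or W) implies ((Y and (not (Y or not Z) or X)) implies (Z implies X)))) iff Z)}.
not ((Y and ((Z or W) implies ((Y and (not (Y or not Z) or X)) implies (Z implies X)))) iff Z): β-rule — branch into (Y and ((Z or W) implies ((Y and (not (Y or not Z) or X)) implies (Z implies X)))), not Z  //  not (Y and ((Z or W) implies ((Y and (not (Y or not Z) or X)) implies (Z implies X)))), Z.
  branch 1 (add (Y and ((Z or W) implies ((Y and (not (Y or not Z) or X)) implies (Z implies X)))), not Z):
    (Y and ((Z or W) implies ((Y and (not (Y or not Z) or X)) implies (Z implies X)))): α-rule — add Y, ((Z or W) implies ((Y and (not (Y or not Z) or X)) implies (Z implies X))).
    ((Z or W) implies ((Y and (not (Y or not Z) or X)) implies (Z implies X))): β-rule — branch into not (Z or W)  //  ((Y and (not (Y or not Z) or X)) implies (Z implies X)).
      branch 1.1 (add not (Z or W)):
        not (Z or W): α-rule — add not Z, not W.
        ○ open, literals {W=F, Y=T, Z=F}.
      branch 1.2 (add ((Y and (not (Y or not Z) or X)) implies (Z implies X))):
        ((Y and (not (Y or not Z) or X)) implies (Z implies X)): β-rule — branch into not (Y and (not (Y or not Z) or X))  //  (Z implies X).
          branch 1.2.1 (add not (Y and (not (Y or not Z) or X))):
            not (Y and (not (Y or not Z) or X)): β-rule — branch into not Y  //  not (not (Y or not Z) or X).
              branch 1.2.1.1 (add not Y):
                × closes — contains both Y and not Y.
              branch 1.2.1.2 (add not (not (Y or not Z) or X)):
                not (not (Y or not Z) or X): α-rule — add not not (Y or not Z), not X.
                not not (Y or not Z): β-rule — branch into Y  //  not Z.
                  branch 1.2.1.2.1 (add Y):
                    ○ open, literals {X=F, Y=T, Z=F}.
                  branch 1.2.1.2.2 (add not Z):
                    ○ open, literals {X=F, Y=T, Z=F}.
          branch 1.2.2 (add (Z implies X)):
            (Z implies X): β-rule — branch into not Z  //  X.
              branch 1.2.2.1 (add not Z):
                ○ open, literals {Y=T, Z=F}.
              branch 1.2.2.2 (add X):
                ○ open, literals {X=T, Y=T, Z=F}.
  branch 2 (add not (Y and ((Z or W) implies ((Y and (not (Y or not Z) or X)) implies (Z implies X)))), Z):
    not (Y and ((Z or W) implies ((Y and (not (Y or not Z) or X)) implies (Z implies X)))): β-rule — branch into not Y  //  not ((Z or W) implies ((Y and (not (Y or not Z) or X)) implies (Z implies X))).
      branch 2.1 (add not Y):
        ○ open, literals {Y=F, Z=T}.
      branch 2.2 (add not ((Z or W) implies ((Y and (not (Y or not Z) or X)) implies (Z implies X)))):
        not ((Z or W) implies ((Y and (not (Y or not Z) or X)) implies (Z implies X))): α-rule — add (Z or W), not ((Y and (not (Y or not Z) or X)) implies (Z implies X)).
        not ((Y and (not (Y or not Z) or X)) implies (Z implies X)): α-rule — add (Y and (not (Y or not Z) or X)), not (Z implies X).
        (Y and (not (Y or not Z) or X)): α-rule — add Y, (not (Y or not Z) or X).
        not (Z implies X): α-rule — add Z, not X.
        (Z or W): β-rule — branch into Z  //  W.
          branch 2.2.1 (add Z):
            (not (Y or not Z) or X): β-rule — branch into not (Y or not Z)  //  X.
              branch 2.2.1.1 (add not (Y or not Z)):
                not (Y or not Z): α-rule — add not Y, not not Z.
                × closes — contains both Y and not Y.
              branch 2.2.1.2 (add X):
                × closes — contains both X and not X.
          branch 2.2.2 (add W):
            (not (Y or not Z) or X): β-rule — branch into not (Y or not Z)  //  X.
              branch 2.2.2.1 (add not (Y or not Z)):
                not (Y or not Z): α-rule — add not Y, not not Z.
                × closes — contains both Y and not Y.
              branch 2.2.2.2 (add X):
                × closes — contains both X and not X.
5 branches closed, 6 open.
Each open branch fixes some atoms; the unmentioned ones are free. Counting distinct full assignments: branch {W=F, Y=T, Z=F} (X) contributes 2 new; branch {X=F, Y=T, Z=F} (W) contributes 1 new; branch {X=F, Y=T, Z=F} (W) contributes 0 new; branch {Y=T, Z=F} (X, W) contributes 1 new; branch {X=T, Y=T, Z=F} (W) contributes 0 new; branch {Y=F, Z=T} (X, W) contributes 4 new. Total: 8.

8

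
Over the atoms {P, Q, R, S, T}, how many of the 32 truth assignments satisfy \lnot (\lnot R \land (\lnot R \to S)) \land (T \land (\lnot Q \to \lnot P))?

Initial set: {T (\lnot (\lnot R \land (\lnot R \to S)) \land (T \land (\lnot Q \to \lnot P)))}.
T (\lnot (\lnot R \land (\lnot R \to S)) \land (T \land (\lnot Q \to \lnot P))): α-rule — add T \lnot (\lnot R \land (\lnot R \to S)), T (T \land (\lnot Q \to \lnot P)).
T (T \land (\lnot Q \to \lnot P)): α-rule — add T T, T (\lnot Q \to \lnot P).
T \lnot (\lnot R \land (\lnot R \to S)): β-rule — branch into F \lnot R  //  F (\lnot R \to S).
  branch 1 (add F \lnot R):
    T (\lnot Q \to \lnot P): β-rule — branch into F \lnot Q  //  T \lnot P.
      branch 1.1 (add F \lnot Q):
        ○ open, literals {Q=1, R=1, T=1}.
      branch 1.2 (add T \lnot P):
        ○ open, literals {P=0, R=1, T=1}.
  branch 2 (add F (\lnot R \to S)):
    F (\lnot R \to S): α-rule — add T \lnot R, F S.
    T (\lnot Q \to \lnot P): β-rule — branch into F \lnot Q  //  T \lnot P.
      branch 2.1 (add F \lnot Q):
        ○ open, literals {Q=1, R=0, S=0, T=1}.
      branch 2.2 (add T \lnot P):
        ○ open, literals {P=0, R=0, S=0, T=1}.
0 branches closed, 4 open.
Each open branch fixes some atoms; the unmentioned ones are free. Counting distinct full assignments: branch {Q=1, R=1, T=1} (P, S) contributes 4 new; branch {P=0, R=1, T=1} (Q, S) contributes 2 new; branch {Q=1, R=0, S=0, T=1} (P) contributes 2 new; branch {P=0, R=0, S=0, T=1} (Q) contributes 1 new. Total: 9.

9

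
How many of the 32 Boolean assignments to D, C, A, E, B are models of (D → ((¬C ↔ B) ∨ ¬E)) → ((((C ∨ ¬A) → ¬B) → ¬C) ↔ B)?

26

Initial set: {T ((D → ((¬C ↔ B) ∨ ¬E)) → ((((C ∨ ¬A) → ¬B) → ¬C) ↔ B))}.
T ((D → ((¬C ↔ B) ∨ ¬E)) → ((((C ∨ ¬A) → ¬B) → ¬C) ↔ B)): β-rule — branch into F (D → ((¬C ↔ B) ∨ ¬E))  //  T ((((C ∨ ¬A) → ¬B) → ¬C) ↔ B).
  branch 1 (add F (D → ((¬C ↔ B) ∨ ¬E))):
    F (D → ((¬C ↔ B) ∨ ¬E)): α-rule — add T D, F ((¬C ↔ B) ∨ ¬E).
    F ((¬C ↔ B) ∨ ¬E): α-rule — add F (¬C ↔ B), F ¬E.
    F (¬C ↔ B): β-rule — branch into T ¬C, F B  //  F ¬C, T B.
      branch 1.1 (add T ¬C, F B):
        ○ open, literals {B=F, C=F, D=T, E=T}.
      branch 1.2 (add F ¬C, T B):
        ○ open, literals {B=T, C=T, D=T, E=T}.
  branch 2 (add T ((((C ∨ ¬A) → ¬B) → ¬C) ↔ B)):
    T ((((C ∨ ¬A) → ¬B) → ¬C) ↔ B): β-rule — branch into T (((C ∨ ¬A) → ¬B) → ¬C), T B  //  F (((C ∨ ¬A) → ¬B) → ¬C), F B.
      branch 2.1 (add T (((C ∨ ¬A) → ¬B) → ¬C), T B):
        T (((C ∨ ¬A) → ¬B) → ¬C): β-rule — branch into F ((C ∨ ¬A) → ¬B)  //  T ¬C.
          branch 2.1.1 (add F ((C ∨ ¬A) → ¬B)):
            F ((C ∨ ¬A) → ¬B): α-rule — add T (C ∨ ¬A), F ¬B.
            T (C ∨ ¬A): β-rule — branch into T C  //  T ¬A.
              branch 2.1.1.1 (add T C):
                ○ open, literals {B=T, C=T}.
              branch 2.1.1.2 (add T ¬A):
                ○ open, literals {A=F, B=T}.
          branch 2.1.2 (add T ¬C):
            ○ open, literals {B=T, C=F}.
      branch 2.2 (add F (((C ∨ ¬A) → ¬B) → ¬C), F B):
        F (((C ∨ ¬A) → ¬B) → ¬C): α-rule — add T ((C ∨ ¬A) → ¬B), F ¬C.
        T ((C ∨ ¬A) → ¬B): β-rule — branch into F (C ∨ ¬A)  //  T ¬B.
          branch 2.2.1 (add F (C ∨ ¬A)):
            F (C ∨ ¬A): α-rule — add F C, F ¬A.
            × closes — contains both C and ¬C.
          branch 2.2.2 (add T ¬B):
            ○ open, literals {B=F, C=T}.
1 branch closed, 6 open.
Each open branch fixes some atoms; the unmentioned ones are free. Counting distinct full assignments: branch {B=F, C=F, D=T, E=T} (A) contributes 2 new; branch {B=T, C=T, D=T, E=T} (A) contributes 2 new; branch {B=T, C=T} (D, A, E) contributes 6 new; branch {A=F, B=T} (D, C, E) contributes 4 new; branch {B=T, C=F} (D, A, E) contributes 4 new; branch {B=F, C=T} (D, A, E) contributes 8 new. Total: 26.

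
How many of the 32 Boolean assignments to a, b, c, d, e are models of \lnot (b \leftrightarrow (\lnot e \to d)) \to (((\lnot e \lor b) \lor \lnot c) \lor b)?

28

Initial set: {T (\lnot (b \leftrightarrow (\lnot e \to d)) \to (((\lnot e \lor b) \lor \lnot c) \lor b))}.
T (\lnot (b \leftrightarrow (\lnot e \to d)) \to (((\lnot e \lor b) \lor \lnot c) \lor b)): β-rule — branch into F \lnot (b \leftrightarrow (\lnot e \to d))  //  T (((\lnot e \lor b) \lor \lnot c) \lor b).
  branch 1 (add F \lnot (b \leftrightarrow (\lnot e \to d))):
    F \lnot (b \leftrightarrow (\lnot e \to d)): β-rule — branch into T b, T (\lnot e \to d)  //  F b, F (\lnot e \to d).
      branch 1.1 (add T b, T (\lnot e \to d)):
        T (\lnot e \to d): β-rule — branch into F \lnot e  //  T d.
          branch 1.1.1 (add F \lnot e):
            ○ open, literals {b=1, e=1}.
          branch 1.1.2 (add T d):
            ○ open, literals {b=1, d=1}.
      branch 1.2 (add F b, F (\lnot e \to d)):
        F (\lnot e \to d): α-rule — add T \lnot e, F d.
        ○ open, literals {b=0, d=0, e=0}.
  branch 2 (add T (((\lnot e \lor b) \lor \lnot c) \lor b)):
    T (((\lnot e \lor b) \lor \lnot c) \lor b): β-rule — branch into T ((\lnot e \lor b) \lor \lnot c)  //  T b.
      branch 2.1 (add T ((\lnot e \lor b) \lor \lnot c)):
        T ((\lnot e \lor b) \lor \lnot c): β-rule — branch into T (\lnot e \lor b)  //  T \lnot c.
          branch 2.1.1 (add T (\lnot e \lor b)):
            T (\lnot e \lor b): β-rule — branch into T \lnot e  //  T b.
              branch 2.1.1.1 (add T \lnot e):
                ○ open, literals {e=0}.
              branch 2.1.1.2 (add T b):
                ○ open, literals {b=1}.
          branch 2.1.2 (add T \lnot c):
            ○ open, literals {c=0}.
      branch 2.2 (add T b):
        ○ open, literals {b=1}.
0 branches closed, 7 open.
Each open branch fixes some atoms; the unmentioned ones are free. Counting distinct full assignments: branch {b=1, e=1} (a, c, d) contributes 8 new; branch {b=1, d=1} (a, c, e) contributes 4 new; branch {b=0, d=0, e=0} (a, c) contributes 4 new; branch {e=0} (a, b, c, d) contributes 8 new; branch {b=1} (a, c, d, e) contributes 0 new; branch {c=0} (a, b, d, e) contributes 4 new; branch {b=1} (a, c, d, e) contributes 0 new. Total: 28.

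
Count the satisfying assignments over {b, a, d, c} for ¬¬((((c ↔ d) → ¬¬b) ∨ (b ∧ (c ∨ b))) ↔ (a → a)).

12

Initial set: {¬¬((((c ↔ d) → ¬¬b) ∨ (b ∧ (c ∨ b))) ↔ (a → a))}.
¬¬((((c ↔ d) → ¬¬b) ∨ (b ∧ (c ∨ b))) ↔ (a → a)): drop double negation, giving ((((c ↔ d) → ¬¬b) ∨ (b ∧ (c ∨ b))) ↔ (a → a)).
((((c ↔ d) → ¬¬b) ∨ (b ∧ (c ∨ b))) ↔ (a → a)): β-rule — branch into (((c ↔ d) → ¬¬b) ∨ (b ∧ (c ∨ b))), (a → a)  //  ¬(((c ↔ d) → ¬¬b) ∨ (b ∧ (c ∨ b))), ¬(a → a).
  branch 1 (add (((c ↔ d) → ¬¬b) ∨ (b ∧ (c ∨ b))), (a → a)):
    (((c ↔ d) → ¬¬b) ∨ (b ∧ (c ∨ b))): β-rule — branch into ((c ↔ d) → ¬¬b)  //  (b ∧ (c ∨ b)).
      branch 1.1 (add ((c ↔ d) → ¬¬b)):
        (a → a): β-rule — branch into ¬a  //  a.
          branch 1.1.1 (add ¬a):
            ((c ↔ d) → ¬¬b): β-rule — branch into ¬(c ↔ d)  //  ¬¬b.
              branch 1.1.1.1 (add ¬(c ↔ d)):
                ¬(c ↔ d): β-rule — branch into c, ¬d  //  ¬c, d.
                  branch 1.1.1.1.1 (add c, ¬d):
                    ○ open, literals {a=false, c=true, d=false}.
                  branch 1.1.1.1.2 (add ¬c, d):
                    ○ open, literals {a=false, c=false, d=true}.
              branch 1.1.1.2 (add ¬¬b):
                ¬¬b: drop double negation, giving b.
                ○ open, literals {a=false, b=true}.
          branch 1.1.2 (add a):
            ((c ↔ d) → ¬¬b): β-rule — branch into ¬(c ↔ d)  //  ¬¬b.
              branch 1.1.2.1 (add ¬(c ↔ d)):
                ¬(c ↔ d): β-rule — branch into c, ¬d  //  ¬c, d.
                  branch 1.1.2.1.1 (add c, ¬d):
                    ○ open, literals {a=true, c=true, d=false}.
                  branch 1.1.2.1.2 (add ¬c, d):
                    ○ open, literals {a=true, c=false, d=true}.
              branch 1.1.2.2 (add ¬¬b):
                ¬¬b: drop double negation, giving b.
                ○ open, literals {a=true, b=true}.
      branch 1.2 (add (b ∧ (c ∨ b))):
        (b ∧ (c ∨ b)): α-rule — add b, (c ∨ b).
        (a → a): β-rule — branch into ¬a  //  a.
          branch 1.2.1 (add ¬a):
            (c ∨ b): β-rule — branch into c  //  b.
              branch 1.2.1.1 (add c):
                ○ open, literals {a=false, b=true, c=true}.
              branch 1.2.1.2 (add b):
                ○ open, literals {a=false, b=true}.
          branch 1.2.2 (add a):
            (c ∨ b): β-rule — branch into c  //  b.
              branch 1.2.2.1 (add c):
                ○ open, literals {a=true, b=true, c=true}.
              branch 1.2.2.2 (add b):
                ○ open, literals {a=true, b=true}.
  branch 2 (add ¬(((c ↔ d) → ¬¬b) ∨ (b ∧ (c ∨ b))), ¬(a → a)):
    ¬(((c ↔ d) → ¬¬b) ∨ (b ∧ (c ∨ b))): α-rule — add ¬((c ↔ d) → ¬¬b), ¬(b ∧ (c ∨ b)).
    ¬(a → a): α-rule — add a, ¬a.
    × closes — contains both a and ¬a.
1 branch closed, 10 open.
Each open branch fixes some atoms; the unmentioned ones are free. Counting distinct full assignments: branch {a=false, c=true, d=false} (b) contributes 2 new; branch {a=false, c=false, d=true} (b) contributes 2 new; branch {a=false, b=true} (d, c) contributes 2 new; branch {a=true, c=true, d=false} (b) contributes 2 new; branch {a=true, c=false, d=true} (b) contributes 2 new; branch {a=true, b=true} (d, c) contributes 2 new; branch {a=false, b=true, c=true} (d) contributes 0 new; branch {a=false, b=true} (d, c) contributes 0 new; branch {a=true, b=true, c=true} (d) contributes 0 new; branch {a=true, b=true} (d, c) contributes 0 new. Total: 12.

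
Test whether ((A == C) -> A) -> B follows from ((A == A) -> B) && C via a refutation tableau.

Yes

Initial set: {(((A == A) -> B) && C); !(((A == C) -> A) -> B)}.
(((A == A) -> B) && C): α-rule — add ((A == A) -> B), C.
!(((A == C) -> A) -> B): α-rule — add ((A == C) -> A), !B.
((A == A) -> B): β-rule — branch into !(A == A)  //  B.
  branch 1 (add !(A == A)):
    ((A == C) -> A): β-rule — branch into !(A == C)  //  A.
      branch 1.1 (add !(A == C)):
        !(A == A): β-rule — branch into A, !A  //  !A, A.
          branch 1.1.1 (add A, !A):
            × closes — contains both A and !A.
          branch 1.1.2 (add !A, A):
            × closes — contains both A and !A.
      branch 1.2 (add A):
        !(A == A): β-rule — branch into A, !A  //  !A, A.
          branch 1.2.1 (add A, !A):
            × closes — contains both A and !A.
          branch 1.2.2 (add !A, A):
            × closes — contains both A and !A.
  branch 2 (add B):
    × closes — contains both B and !B.
All 5 branches close.
Every branch closed, so the premises entail the conclusion.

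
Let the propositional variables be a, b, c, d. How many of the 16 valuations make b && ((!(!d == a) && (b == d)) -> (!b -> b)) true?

Initial set: {(b && ((!(!d == a) && (b == d)) -> (!b -> b)))}.
(b && ((!(!d == a) && (b == d)) -> (!b -> b))): α-rule — add b, ((!(!d == a) && (b == d)) -> (!b -> b)).
((!(!d == a) && (b == d)) -> (!b -> b)): β-rule — branch into !(!(!d == a) && (b == d))  //  (!b -> b).
  branch 1 (add !(!(!d == a) && (b == d))):
    !(!(!d == a) && (b == d)): β-rule — branch into !!(!d == a)  //  !(b == d).
      branch 1.1 (add !!(!d == a)):
        !!(!d == a): β-rule — branch into !d, a  //  !!d, !a.
          branch 1.1.1 (add !d, a):
            ○ open, literals {a=1, b=1, d=0}.
          branch 1.1.2 (add !!d, !a):
            ○ open, literals {a=0, b=1, d=1}.
      branch 1.2 (add !(b == d)):
        !(b == d): β-rule — branch into b, !d  //  !b, d.
          branch 1.2.1 (add b, !d):
            ○ open, literals {b=1, d=0}.
          branch 1.2.2 (add !b, d):
            × closes — contains both b and !b.
  branch 2 (add (!b -> b)):
    (!b -> b): β-rule — branch into !!b  //  b.
      branch 2.1 (add !!b):
        ○ open, literals {b=1}.
      branch 2.2 (add b):
        ○ open, literals {b=1}.
1 branch closed, 5 open.
Each open branch fixes some atoms; the unmentioned ones are free. Counting distinct full assignments: branch {a=1, b=1, d=0} (c) contributes 2 new; branch {a=0, b=1, d=1} (c) contributes 2 new; branch {b=1, d=0} (a, c) contributes 2 new; branch {b=1} (a, c, d) contributes 2 new; branch {b=1} (a, c, d) contributes 0 new. Total: 8.

8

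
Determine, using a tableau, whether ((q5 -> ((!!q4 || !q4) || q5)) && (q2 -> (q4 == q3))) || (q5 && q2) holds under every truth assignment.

Not valid

Assume the negation and expand:
Initial set: {!(((q5 -> ((!!q4 || !q4) || q5)) && (q2 -> (q4 == q3))) || (q5 && q2))}.
!(((q5 -> ((!!q4 || !q4) || q5)) && (q2 -> (q4 == q3))) || (q5 && q2)): α-rule — add !((q5 -> ((!!q4 || !q4) || q5)) && (q2 -> (q4 == q3))), !(q5 && q2).
!((q5 -> ((!!q4 || !q4) || q5)) && (q2 -> (q4 == q3))): β-rule — branch into !(q5 -> ((!!q4 || !q4) || q5))  //  !(q2 -> (q4 == q3)).
  branch 1 (add !(q5 -> ((!!q4 || !q4) || q5))):
    !(q5 -> ((!!q4 || !q4) || q5)): α-rule — add q5, !((!!q4 || !q4) || q5).
    !((!!q4 || !q4) || q5): α-rule — add !(!!q4 || !q4), !q5.
    × closes — contains both q5 and !q5.
  branch 2 (add !(q2 -> (q4 == q3))):
    !(q2 -> (q4 == q3)): α-rule — add q2, !(q4 == q3).
    !(q5 && q2): β-rule — branch into !q5  //  !q2.
      branch 2.1 (add !q5):
        !(q4 == q3): β-rule — branch into q4, !q3  //  !q4, q3.
          branch 2.1.1 (add q4, !q3):
            ○ open, literals {q2=T, q3=F, q4=T, q5=F}.
          branch 2.1.2 (add !q4, q3):
            ○ open, literals {q2=T, q3=T, q4=F, q5=F}.
      branch 2.2 (add !q2):
        × closes — contains both q2 and !q2.
2 branches closed, 2 open.
An open branch gives a countermodel: q2=T, q3=F, q4=T, q5=F (unmentioned atoms arbitrary); under it the original formula is false.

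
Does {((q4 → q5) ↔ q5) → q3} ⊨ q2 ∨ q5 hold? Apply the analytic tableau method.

No

Initial set: {(((q4 → q5) ↔ q5) → q3); ¬(q2 ∨ q5)}.
¬(q2 ∨ q5): α-rule — add ¬q2, ¬q5.
(((q4 → q5) ↔ q5) → q3): β-rule — branch into ¬((q4 → q5) ↔ q5)  //  q3.
  branch 1 (add ¬((q4 → q5) ↔ q5)):
    ¬((q4 → q5) ↔ q5): β-rule — branch into (q4 → q5), ¬q5  //  ¬(q4 → q5), q5.
      branch 1.1 (add (q4 → q5), ¬q5):
        (q4 → q5): β-rule — branch into ¬q4  //  q5.
          branch 1.1.1 (add ¬q4):
            ○ open, literals {q2=0, q4=0, q5=0}.
          branch 1.1.2 (add q5):
            × closes — contains both q5 and ¬q5.
      branch 1.2 (add ¬(q4 → q5), q5):
        × closes — contains both q5 and ¬q5.
  branch 2 (add q3):
    ○ open, literals {q2=0, q3=1, q5=0}.
2 branches closed, 2 open.
An open branch gives a countermodel: q2=0, q4=0, q5=0 (unmentioned atoms arbitrary); the premises hold there but the conclusion fails.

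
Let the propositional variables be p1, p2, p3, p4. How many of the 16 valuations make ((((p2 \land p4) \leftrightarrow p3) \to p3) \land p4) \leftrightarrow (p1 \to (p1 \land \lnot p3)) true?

6

Initial set: {(((((p2 \land p4) \leftrightarrow p3) \to p3) \land p4) \leftrightarrow (p1 \to (p1 \land \lnot p3)))}.
(((((p2 \land p4) \leftrightarrow p3) \to p3) \land p4) \leftrightarrow (p1 \to (p1 \land \lnot p3))): β-rule — branch into ((((p2 \land p4) \leftrightarrow p3) \to p3) \land p4), (p1 \to (p1 \land \lnot p3))  //  \lnot ((((p2 \land p4) \leftrightarrow p3) \to p3) \land p4), \lnot (p1 \to (p1 \land \lnot p3)).
  branch 1 (add ((((p2 \land p4) \leftrightarrow p3) \to p3) \land p4), (p1 \to (p1 \land \lnot p3))):
    ((((p2 \land p4) \leftrightarrow p3) \to p3) \land p4): α-rule — add (((p2 \land p4) \leftrightarrow p3) \to p3), p4.
    (p1 \to (p1 \land \lnot p3)): β-rule — branch into \lnot p1  //  (p1 \land \lnot p3).
      branch 1.1 (add \lnot p1):
        (((p2 \land p4) \leftrightarrow p3) \to p3): β-rule — branch into \lnot ((p2 \land p4) \leftrightarrow p3)  //  p3.
          branch 1.1.1 (add \lnot ((p2 \land p4) \leftrightarrow p3)):
            \lnot ((p2 \land p4) \leftrightarrow p3): β-rule — branch into (p2 \land p4), \lnot p3  //  \lnot (p2 \land p4), p3.
              branch 1.1.1.1 (add (p2 \land p4), \lnot p3):
                (p2 \land p4): α-rule — add p2, p4.
                ○ open, literals {p1=F, p2=T, p3=F, p4=T}.
              branch 1.1.1.2 (add \lnot (p2 \land p4), p3):
                \lnot (p2 \land p4): β-rule — branch into \lnot p2  //  \lnot p4.
                  branch 1.1.1.2.1 (add \lnot p2):
                    ○ open, literals {p1=F, p2=F, p3=T, p4=T}.
                  branch 1.1.1.2.2 (add \lnot p4):
                    × closes — contains both p4 and \lnot p4.
          branch 1.1.2 (add p3):
            ○ open, literals {p1=F, p3=T, p4=T}.
      branch 1.2 (add (p1 \land \lnot p3)):
        (p1 \land \lnot p3): α-rule — add p1, \lnot p3.
        (((p2 \land p4) \leftrightarrow p3) \to p3): β-rule — branch into \lnot ((p2 \land p4) \leftrightarrow p3)  //  p3.
          branch 1.2.1 (add \lnot ((p2 \land p4) \leftrightarrow p3)):
            \lnot ((p2 \land p4) \leftrightarrow p3): β-rule — branch into (p2 \land p4), \lnot p3  //  \lnot (p2 \land p4), p3.
              branch 1.2.1.1 (add (p2 \land p4), \lnot p3):
                (p2 \land p4): α-rule — add p2, p4.
                ○ open, literals {p1=T, p2=T, p3=F, p4=T}.
              branch 1.2.1.2 (add \lnot (p2 \land p4), p3):
                × closes — contains both p3 and \lnot p3.
          branch 1.2.2 (add p3):
            × closes — contains both p3 and \lnot p3.
  branch 2 (add \lnot ((((p2 \land p4) \leftrightarrow p3) \to p3) \land p4), \lnot (p1 \to (p1 \land \lnot p3))):
    \lnot (p1 \to (p1 \land \lnot p3)): α-rule — add p1, \lnot (p1 \land \lnot p3).
    \lnot ((((p2 \land p4) \leftrightarrow p3) \to p3) \land p4): β-rule — branch into \lnot (((p2 \land p4) \leftrightarrow p3) \to p3)  //  \lnot p4.
      branch 2.1 (add \lnot (((p2 \land p4) \leftrightarrow p3) \to p3)):
        \lnot (((p2 \land p4) \leftrightarrow p3) \to p3): α-rule — add ((p2 \land p4) \leftrightarrow p3), \lnot p3.
        \lnot (p1 \land \lnot p3): β-rule — branch into \lnot p1  //  \lnot \lnot p3.
          branch 2.1.1 (add \lnot p1):
            × closes — contains both p1 and \lnot p1.
          branch 2.1.2 (add \lnot \lnot p3):
            × closes — contains both p3 and \lnot p3.
      branch 2.2 (add \lnot p4):
        \lnot (p1 \land \lnot p3): β-rule — branch into \lnot p1  //  \lnot \lnot p3.
          branch 2.2.1 (add \lnot p1):
            × closes — contains both p1 and \lnot p1.
          branch 2.2.2 (add \lnot \lnot p3):
            ○ open, literals {p1=T, p3=T, p4=F}.
6 branches closed, 5 open.
Each open branch fixes some atoms; the unmentioned ones are free. Counting distinct full assignments: branch {p1=F, p2=T, p3=F, p4=T} (none free) contributes 1 new; branch {p1=F, p2=F, p3=T, p4=T} (none free) contributes 1 new; branch {p1=F, p3=T, p4=T} (p2) contributes 1 new; branch {p1=T, p2=T, p3=F, p4=T} (none free) contributes 1 new; branch {p1=T, p3=T, p4=F} (p2) contributes 2 new. Total: 6.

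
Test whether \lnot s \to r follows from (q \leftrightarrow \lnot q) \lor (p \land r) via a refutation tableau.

Yes

Initial set: {((q \leftrightarrow \lnot q) \lor (p \land r)); \lnot (\lnot s \to r)}.
\lnot (\lnot s \to r): α-rule — add \lnot s, \lnot r.
((q \leftrightarrow \lnot q) \lor (p \land r)): β-rule — branch into (q \leftrightarrow \lnot q)  //  (p \land r).
  branch 1 (add (q \leftrightarrow \lnot q)):
    (q \leftrightarrow \lnot q): β-rule — branch into q, \lnot q  //  \lnot q, \lnot \lnot q.
      branch 1.1 (add q, \lnot q):
        × closes — contains both q and \lnot q.
      branch 1.2 (add \lnot q, \lnot \lnot q):
        × closes — contains both q and \lnot q.
  branch 2 (add (p \land r)):
    (p \land r): α-rule — add p, r.
    × closes — contains both r and \lnot r.
All 3 branches close.
Every branch closed, so the premises entail the conclusion.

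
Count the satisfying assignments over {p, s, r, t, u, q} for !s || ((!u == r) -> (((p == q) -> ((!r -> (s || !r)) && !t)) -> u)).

58

Initial set: {(!s || ((!u == r) -> (((p == q) -> ((!r -> (s || !r)) && !t)) -> u)))}.
(!s || ((!u == r) -> (((p == q) -> ((!r -> (s || !r)) && !t)) -> u))): β-rule — branch into !s  //  ((!u == r) -> (((p == q) -> ((!r -> (s || !r)) && !t)) -> u)).
  branch 1 (add !s):
    ○ open, literals {s=0}.
  branch 2 (add ((!u == r) -> (((p == q) -> ((!r -> (s || !r)) && !t)) -> u))):
    ((!u == r) -> (((p == q) -> ((!r -> (s || !r)) && !t)) -> u)): β-rule — branch into !(!u == r)  //  (((p == q) -> ((!r -> (s || !r)) && !t)) -> u).
      branch 2.1 (add !(!u == r)):
        !(!u == r): β-rule — branch into !u, !r  //  !!u, r.
          branch 2.1.1 (add !u, !r):
            ○ open, literals {r=0, u=0}.
          branch 2.1.2 (add !!u, r):
            ○ open, literals {r=1, u=1}.
      branch 2.2 (add (((p == q) -> ((!r -> (s || !r)) && !t)) -> u)):
        (((p == q) -> ((!r -> (s || !r)) && !t)) -> u): β-rule — branch into !((p == q) -> ((!r -> (s || !r)) && !t))  //  u.
          branch 2.2.1 (add !((p == q) -> ((!r -> (s || !r)) && !t))):
            !((p == q) -> ((!r -> (s || !r)) && !t)): α-rule — add (p == q), !((!r -> (s || !r)) && !t).
            (p == q): β-rule — branch into p, q  //  !p, !q.
              branch 2.2.1.1 (add p, q):
                !((!r -> (s || !r)) && !t): β-rule — branch into !(!r -> (s || !r))  //  !!t.
                  branch 2.2.1.1.1 (add !(!r -> (s || !r))):
                    !(!r -> (s || !r)): α-rule — add !r, !(s || !r).
                    !(s || !r): α-rule — add !s, !!r.
                    × closes — contains both r and !r.
                  branch 2.2.1.1.2 (add !!t):
                    ○ open, literals {p=1, q=1, t=1}.
              branch 2.2.1.2 (add !p, !q):
                !((!r -> (s || !r)) && !t): β-rule — branch into !(!r -> (s || !r))  //  !!t.
                  branch 2.2.1.2.1 (add !(!r -> (s || !r))):
                    !(!r -> (s || !r)): α-rule — add !r, !(s || !r).
                    !(s || !r): α-rule — add !s, !!r.
                    × closes — contains both r and !r.
                  branch 2.2.1.2.2 (add !!t):
                    ○ open, literals {p=0, q=0, t=1}.
          branch 2.2.2 (add u):
            ○ open, literals {u=1}.
2 branches closed, 6 open.
Each open branch fixes some atoms; the unmentioned ones are free. Counting distinct full assignments: branch {s=0} (p, r, t, u, q) contributes 32 new; branch {r=0, u=0} (p, s, t, q) contributes 8 new; branch {r=1, u=1} (p, s, t, q) contributes 8 new; branch {p=1, q=1, t=1} (s, r, u) contributes 2 new; branch {p=0, q=0, t=1} (s, r, u) contributes 2 new; branch {u=1} (p, s, r, t, q) contributes 6 new. Total: 58.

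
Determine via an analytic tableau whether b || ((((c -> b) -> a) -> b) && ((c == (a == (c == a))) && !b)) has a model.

Satisfiable

Initial set: {(b || ((((c -> b) -> a) -> b) && ((c == (a == (c == a))) && !b)))}.
(b || ((((c -> b) -> a) -> b) && ((c == (a == (c == a))) && !b))): β-rule — branch into b  //  ((((c -> b) -> a) -> b) && ((c == (a == (c == a))) && !b)).
  branch 1 (add b):
    ○ open, literals {b=1}.
  branch 2 (add ((((c -> b) -> a) -> b) && ((c == (a == (c == a))) && !b))):
    ((((c -> b) -> a) -> b) && ((c == (a == (c == a))) && !b)): α-rule — add (((c -> b) -> a) -> b), ((c == (a == (c == a))) && !b).
    ((c == (a == (c == a))) && !b): α-rule — add (c == (a == (c == a))), !b.
    (((c -> b) -> a) -> b): β-rule — branch into !((c -> b) -> a)  //  b.
      branch 2.1 (add !((c -> b) -> a)):
        !((c -> b) -> a): α-rule — add (c -> b), !a.
        (c == (a == (c == a))): β-rule — branch into c, (a == (c == a))  //  !c, !(a == (c == a)).
          branch 2.1.1 (add c, (a == (c == a))):
            (c -> b): β-rule — branch into !c  //  b.
              branch 2.1.1.1 (add !c):
                × closes — contains both c and !c.
              branch 2.1.1.2 (add b):
                × closes — contains both b and !b.
          branch 2.1.2 (add !c, !(a == (c == a))):
            (c -> b): β-rule — branch into !c  //  b.
              branch 2.1.2.1 (add !c):
                !(a == (c == a)): β-rule — branch into a, !(c == a)  //  !a, (c == a).
                  branch 2.1.2.1.1 (add a, !(c == a)):
                    × closes — contains both a and !a.
                  branch 2.1.2.1.2 (add !a, (c == a)):
                    (c == a): β-rule — branch into c, a  //  !c, !a.
                      branch 2.1.2.1.2.1 (add c, a):
                        × closes — contains both c and !c.
                      branch 2.1.2.1.2.2 (add !c, !a):
                        ○ open, literals {a=0, b=0, c=0}.
              branch 2.1.2.2 (add b):
                × closes — contains both b and !b.
      branch 2.2 (add b):
        × closes — contains both b and !b.
6 branches closed, 2 open.
An open branch gives a satisfying assignment: b=1.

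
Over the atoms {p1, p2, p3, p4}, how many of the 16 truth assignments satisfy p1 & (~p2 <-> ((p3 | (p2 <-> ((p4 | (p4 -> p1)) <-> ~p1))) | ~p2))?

6

Initial set: {(p1 & (~p2 <-> ((p3 | (p2 <-> ((p4 | (p4 -> p1)) <-> ~p1))) | ~p2)))}.
(p1 & (~p2 <-> ((p3 | (p2 <-> ((p4 | (p4 -> p1)) <-> ~p1))) | ~p2))): α-rule — add p1, (~p2 <-> ((p3 | (p2 <-> ((p4 | (p4 -> p1)) <-> ~p1))) | ~p2)).
(~p2 <-> ((p3 | (p2 <-> ((p4 | (p4 -> p1)) <-> ~p1))) | ~p2)): β-rule — branch into ~p2, ((p3 | (p2 <-> ((p4 | (p4 -> p1)) <-> ~p1))) | ~p2)  //  ~~p2, ~((p3 | (p2 <-> ((p4 | (p4 -> p1)) <-> ~p1))) | ~p2).
  branch 1 (add ~p2, ((p3 | (p2 <-> ((p4 | (p4 -> p1)) <-> ~p1))) | ~p2)):
    ((p3 | (p2 <-> ((p4 | (p4 -> p1)) <-> ~p1))) | ~p2): β-rule — branch into (p3 | (p2 <-> ((p4 | (p4 -> p1)) <-> ~p1)))  //  ~p2.
      branch 1.1 (add (p3 | (p2 <-> ((p4 | (p4 -> p1)) <-> ~p1)))):
        (p3 | (p2 <-> ((p4 | (p4 -> p1)) <-> ~p1))): β-rule — branch into p3  //  (p2 <-> ((p4 | (p4 -> p1)) <-> ~p1)).
          branch 1.1.1 (add p3):
            ○ open, literals {p1=T, p2=F, p3=T}.
          branch 1.1.2 (add (p2 <-> ((p4 | (p4 -> p1)) <-> ~p1))):
            (p2 <-> ((p4 | (p4 -> p1)) <-> ~p1)): β-rule — branch into p2, ((p4 | (p4 -> p1)) <-> ~p1)  //  ~p2, ~((p4 | (p4 -> p1)) <-> ~p1).
              branch 1.1.2.1 (add p2, ((p4 | (p4 -> p1)) <-> ~p1)):
                × closes — contains both p2 and ~p2.
              branch 1.1.2.2 (add ~p2, ~((p4 | (p4 -> p1)) <-> ~p1)):
                ~((p4 | (p4 -> p1)) <-> ~p1): β-rule — branch into (p4 | (p4 -> p1)), ~~p1  //  ~(p4 | (p4 -> p1)), ~p1.
                  branch 1.1.2.2.1 (add (p4 | (p4 -> p1)), ~~p1):
                    (p4 | (p4 -> p1)): β-rule — branch into p4  //  (p4 -> p1).
                      branch 1.1.2.2.1.1 (add p4):
                        ○ open, literals {p1=T, p2=F, p4=T}.
                      branch 1.1.2.2.1.2 (add (p4 -> p1)):
                        (p4 -> p1): β-rule — branch into ~p4  //  p1.
                          branch 1.1.2.2.1.2.1 (add ~p4):
                            ○ open, literals {p1=T, p2=F, p4=F}.
                          branch 1.1.2.2.1.2.2 (add p1):
                            ○ open, literals {p1=T, p2=F}.
                  branch 1.1.2.2.2 (add ~(p4 | (p4 -> p1)), ~p1):
                    × closes — contains both p1 and ~p1.
      branch 1.2 (add ~p2):
        ○ open, literals {p1=T, p2=F}.
  branch 2 (add ~~p2, ~((p3 | (p2 <-> ((p4 | (p4 -> p1)) <-> ~p1))) | ~p2)):
    ~((p3 | (p2 <-> ((p4 | (p4 -> p1)) <-> ~p1))) | ~p2): α-rule — add ~(p3 | (p2 <-> ((p4 | (p4 -> p1)) <-> ~p1))), ~~p2.
    ~(p3 | (p2 <-> ((p4 | (p4 -> p1)) <-> ~p1))): α-rule — add ~p3, ~(p2 <-> ((p4 | (p4 -> p1)) <-> ~p1)).
    ~(p2 <-> ((p4 | (p4 -> p1)) <-> ~p1)): β-rule — branch into p2, ~((p4 | (p4 -> p1)) <-> ~p1)  //  ~p2, ((p4 | (p4 -> p1)) <-> ~p1).
      branch 2.1 (add p2, ~((p4 | (p4 -> p1)) <-> ~p1)):
        ~((p4 | (p4 -> p1)) <-> ~p1): β-rule — branch into (p4 | (p4 -> p1)), ~~p1  //  ~(p4 | (p4 -> p1)), ~p1.
          branch 2.1.1 (add (p4 | (p4 -> p1)), ~~p1):
            (p4 | (p4 -> p1)): β-rule — branch into p4  //  (p4 -> p1).
              branch 2.1.1.1 (add p4):
                ○ open, literals {p1=T, p2=T, p3=F, p4=T}.
              branch 2.1.1.2 (add (p4 -> p1)):
                (p4 -> p1): β-rule — branch into ~p4  //  p1.
                  branch 2.1.1.2.1 (add ~p4):
                    ○ open, literals {p1=T, p2=T, p3=F, p4=F}.
                  branch 2.1.1.2.2 (add p1):
                    ○ open, literals {p1=T, p2=T, p3=F}.
          branch 2.1.2 (add ~(p4 | (p4 -> p1)), ~p1):
            × closes — contains both p1 and ~p1.
      branch 2.2 (add ~p2, ((p4 | (p4 -> p1)) <-> ~p1)):
        × closes — contains both p2 and ~p2.
4 branches closed, 8 open.
Each open branch fixes some atoms; the unmentioned ones are free. Counting distinct full assignments: branch {p1=T, p2=F, p3=T} (p4) contributes 2 new; branch {p1=T, p2=F, p4=T} (p3) contributes 1 new; branch {p1=T, p2=F, p4=F} (p3) contributes 1 new; branch {p1=T, p2=F} (p3, p4) contributes 0 new; branch {p1=T, p2=F} (p3, p4) contributes 0 new; branch {p1=T, p2=T, p3=F, p4=T} (none free) contributes 1 new; branch {p1=T, p2=T, p3=F, p4=F} (none free) contributes 1 new; branch {p1=T, p2=T, p3=F} (p4) contributes 0 new. Total: 6.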